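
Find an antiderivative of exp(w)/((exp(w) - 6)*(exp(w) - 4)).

Let u = e^w, du = e^w dw.
The integral becomes ∫ du/((u-4)(u-6)); decompose into partial fractions.

log(exp(w) - 6)/2 - log(exp(w) - 4)/2 + C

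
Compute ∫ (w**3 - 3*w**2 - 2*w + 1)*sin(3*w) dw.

Use integration by parts with u = w**3 - 3*w**2 - 2*w + 1, dv = sin(3*w) dw, so v = -cos(3*w)/3.
Apply parts 3 times (tabular method): alternate signs, differentiate u down to 0, integrate dv up.

-w**3*cos(3*w)/3 + w**2*sin(3*w)/3 + w**2*cos(3*w) - 2*w*sin(3*w)/3 + 8*w*cos(3*w)/9 - 8*sin(3*w)/27 - 5*cos(3*w)/9 + C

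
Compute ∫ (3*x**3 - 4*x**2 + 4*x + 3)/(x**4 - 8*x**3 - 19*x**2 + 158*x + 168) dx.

108*log(x - 7)/11 - 531*log(x - 6)/70 - log(x + 1)/21 + 269*log(x + 4)/330 + C

Factor the denominator: (x - 7)*(x - 6)*(x + 1)*(x + 4).
Partial-fraction decomposition: 269/(330*(x + 4)) - 1/(21*(x + 1)) - 531/(70*(x - 6)) + 108/(11*(x - 7)).
Integrate each term: A/(x−a) contributes A·log|x−a|.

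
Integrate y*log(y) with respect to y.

y**2*log(y)/2 - y**2/4 + C

Use integration by parts with u = log(y), dv = y dy.
Then du = 1/y dy and v = y**2/2.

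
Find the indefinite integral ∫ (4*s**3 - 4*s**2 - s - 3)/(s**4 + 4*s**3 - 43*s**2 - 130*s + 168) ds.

711*log(s - 6)/650 + log(s - 1)/50 - 319*log(s + 4)/150 + 391*log(s + 7)/78 + C

Factor the denominator: (s - 6)*(s - 1)*(s + 4)*(s + 7).
Partial-fraction decomposition: 391/(78*(s + 7)) - 319/(150*(s + 4)) + 1/(50*(s - 1)) + 711/(650*(s - 6)).
Integrate each term: A/(s−a) contributes A·log|s−a|.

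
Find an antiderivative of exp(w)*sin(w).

exp(w)*sin(w)/2 - exp(w)*cos(w)/2 + C

Let I denote the integral. Integrate by parts with u = sin(w), dv = exp(w) dw, so v = exp(w): I = exp(w)*sin(w) − ∫ exp(w)*cos(w) dw.
Apply parts again with u = cos(w), dv = exp(w) dw: ∫ exp(w)*cos(w) dw = exp(w)*cos(w) + I. Substituting back brings back I: I = exp(w)*sin(w) - exp(w)*cos(w) − I.
Solving for I: (1 + 1)·I equals the remaining terms, so I = (1/2)·(exp(w)*sin(w) - exp(w)*cos(w)).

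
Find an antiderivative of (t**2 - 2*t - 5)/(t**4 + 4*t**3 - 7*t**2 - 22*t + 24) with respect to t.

-log(t - 2)/6 + 3*log(t - 1)/10 + log(t + 3)/2 - 19*log(t + 4)/30 + C

Factor the denominator: (t - 2)*(t - 1)*(t + 3)*(t + 4).
Partial-fraction decomposition: -19/(30*(t + 4)) + 1/(2*(t + 3)) + 3/(10*(t - 1)) - 1/(6*(t - 2)).
Integrate each term: A/(t−a) contributes A·log|t−a|.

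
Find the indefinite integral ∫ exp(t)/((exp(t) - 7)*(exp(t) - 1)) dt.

log(exp(t) - 7)/6 - log(exp(t) - 1)/6 + C

Let u = e^t, du = e^t dt.
The integral becomes ∫ du/((u-7)(u-1)); decompose into partial fractions.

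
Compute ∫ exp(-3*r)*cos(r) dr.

exp(-3*r)*sin(r)/10 - 3*exp(-3*r)*cos(r)/10 + C

Let I denote the integral. Integrate by parts with u = cos(r), dv = exp(-3*r) dr, so v = -exp(-3*r)/3: I = -exp(-3*r)*cos(r)/3 − (1/3)·∫ exp(-3*r)*sin(r) dr.
Apply parts again with u = sin(r), dv = exp(-3*r) dr: ∫ exp(-3*r)*sin(r) dr = -exp(-3*r)*sin(r)/3 + (1/3)·I. Substituting back brings back I: I = exp(-3*r)*sin(r)/9 - exp(-3*r)*cos(r)/3 − (1/9)·I.
Solving for I: (1 + 1/9)·I equals the remaining terms, so I = (9/10)·(exp(-3*r)*sin(r)/9 - exp(-3*r)*cos(r)/3).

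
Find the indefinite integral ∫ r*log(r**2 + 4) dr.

Let u = r**2 + 4, so du = (2*r) dr.
The integral becomes (1/2)·∫ log(u) du; integrate by parts with u′=log(u), dv′=du.

r**2*log(r**2 + 4)/2 - r**2/2 + 2*log(r**2 + 4) + C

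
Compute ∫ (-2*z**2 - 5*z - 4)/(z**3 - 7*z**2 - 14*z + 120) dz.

-53*log(z - 6)/5 + 79*log(z - 5)/9 - 8*log(z + 4)/45 + C

Factor the denominator: (z - 6)*(z - 5)*(z + 4).
Partial-fraction decomposition: -8/(45*(z + 4)) + 79/(9*(z - 5)) - 53/(5*(z - 6)).
Integrate each term: A/(z−a) contributes A·log|z−a|.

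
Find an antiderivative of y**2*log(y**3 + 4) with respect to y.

Let u = y**3 + 4, so du = (3*y**2) dy.
The integral becomes (1/3)·∫ log(u) du; integrate by parts with u′=log(u), dv′=du.

y**3*log(y**3 + 4)/3 - y**3/3 + 4*log(y**3 + 4)/3 + C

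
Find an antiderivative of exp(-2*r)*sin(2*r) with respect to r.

Let I denote the integral. Integrate by parts with u = sin(2*r), dv = exp(-2*r) dr, so v = -exp(-2*r)/2: I = -exp(-2*r)*sin(2*r)/2 + ∫ exp(-2*r)*cos(2*r) dr.
Apply parts again with u = cos(2*r), dv = exp(-2*r) dr: ∫ exp(-2*r)*cos(2*r) dr = -exp(-2*r)*cos(2*r)/2 − I. Substituting back brings back I: I = -exp(-2*r)*sin(2*r)/2 - exp(-2*r)*cos(2*r)/2 − I.
Solving for I: (1 + 1)·I equals the remaining terms, so I = (1/2)·(-exp(-2*r)*sin(2*r)/2 - exp(-2*r)*cos(2*r)/2).

-exp(-2*r)*sin(2*r)/4 - exp(-2*r)*cos(2*r)/4 + C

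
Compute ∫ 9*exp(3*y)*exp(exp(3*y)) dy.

3*exp(exp(3*y)) + C

Let u = exp(3*y), so du = (3*exp(3*y)) dy.
Rewriting, the integral becomes 3·∫ e^u du = 3·e^u.
Substituting back, u = exp(3*y).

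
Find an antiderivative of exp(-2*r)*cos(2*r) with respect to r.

Let I denote the integral. Integrate by parts with u = cos(2*r), dv = exp(-2*r) dr, so v = -exp(-2*r)/2: I = -exp(-2*r)*cos(2*r)/2 − ∫ exp(-2*r)*sin(2*r) dr.
Apply parts again with u = sin(2*r), dv = exp(-2*r) dr: ∫ exp(-2*r)*sin(2*r) dr = -exp(-2*r)*sin(2*r)/2 + I. Substituting back brings back I: I = exp(-2*r)*sin(2*r)/2 - exp(-2*r)*cos(2*r)/2 − I.
Solving for I: (1 + 1)·I equals the remaining terms, so I = (1/2)·(exp(-2*r)*sin(2*r)/2 - exp(-2*r)*cos(2*r)/2).

exp(-2*r)*sin(2*r)/4 - exp(-2*r)*cos(2*r)/4 + C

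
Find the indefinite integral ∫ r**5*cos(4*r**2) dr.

Let u = r², du = 2r dr; rewrite as (1/2)∫ u^2·cos(4u) du.
Now integrate by parts 2 times.

r**4*sin(4*r**2)/8 + r**2*cos(4*r**2)/16 - sin(4*r**2)/64 + C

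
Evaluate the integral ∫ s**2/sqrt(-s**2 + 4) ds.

Substitute s = 2·sin(θ), so ds = 2·cos(θ) dθ and the radical becomes sqrt(-s**2 + 4) = 2·cos(θ) by the Pythagorean identity.
Integrate the resulting trig expression in θ, then back-substitute θ = asin(s/2), sin(θ) = s/2, cos(θ) = sqrt(-s**2 + 4)/2 (absorbing any constant into C).

-s*sqrt(-s**2 + 4)/2 + 2*asin(s/2) + C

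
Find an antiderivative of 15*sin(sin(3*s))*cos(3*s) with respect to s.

Let u = sin(3*s), so du = (3*cos(3*s)) ds.
Rewriting, the integral becomes 5·∫ sin(u) du = 5·-cos(u).
Substituting back, u = sin(3*s).

-5*cos(sin(3*s)) + C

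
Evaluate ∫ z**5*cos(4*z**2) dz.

z**4*sin(4*z**2)/8 + z**2*cos(4*z**2)/16 - sin(4*z**2)/64 + C

Let u = z², du = 2z dz; rewrite as (1/2)∫ u^2·cos(4u) du.
Now integrate by parts 2 times.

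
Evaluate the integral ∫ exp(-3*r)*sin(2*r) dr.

Let I denote the integral. Integrate by parts with u = sin(2*r), dv = exp(-3*r) dr, so v = -exp(-3*r)/3: I = -exp(-3*r)*sin(2*r)/3 + (2/3)·∫ exp(-3*r)*cos(2*r) dr.
Apply parts again with u = cos(2*r), dv = exp(-3*r) dr: ∫ exp(-3*r)*cos(2*r) dr = -exp(-3*r)*cos(2*r)/3 − (2/3)·I. Substituting back brings back I: I = -exp(-3*r)*sin(2*r)/3 - 2*exp(-3*r)*cos(2*r)/9 − (4/9)·I.
Solving for I: (1 + 4/9)·I equals the remaining terms, so I = (9/13)·(-exp(-3*r)*sin(2*r)/3 - 2*exp(-3*r)*cos(2*r)/9).

-3*exp(-3*r)*sin(2*r)/13 - 2*exp(-3*r)*cos(2*r)/13 + C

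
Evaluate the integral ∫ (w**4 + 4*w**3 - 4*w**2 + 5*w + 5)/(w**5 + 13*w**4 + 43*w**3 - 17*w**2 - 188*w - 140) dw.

Factor the denominator: (w - 2)*(w + 1)*(w + 2)*(w + 5)*(w + 7).
Partial-fraction decomposition: 803/(540*(w + 7)) - 5/(168*(w + 5)) - 37/(60*(w + 2)) + 7/(72*(w + 1)) + 47/(756*(w - 2)).
Integrate each term: A/(w−a) contributes A·log|w−a|.

47*log(w - 2)/756 + 7*log(w + 1)/72 - 37*log(w + 2)/60 - 5*log(w + 5)/168 + 803*log(w + 7)/540 + C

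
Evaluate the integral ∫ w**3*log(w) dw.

w**4*log(w)/4 - w**4/16 + C

Use integration by parts with u = log(w), dv = w**3 dw.
Then du = 1/w dw and v = w**4/4.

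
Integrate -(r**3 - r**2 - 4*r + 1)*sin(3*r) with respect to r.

Use integration by parts with u = r**3 - r**2 - 4*r + 1, dv = -sin(3*r) dr, so v = cos(3*r)/3.
Apply parts 3 times (tabular method): alternate signs, differentiate u down to 0, integrate dv up.

r**3*cos(3*r)/3 - r**2*sin(3*r)/3 - r**2*cos(3*r)/3 + 2*r*sin(3*r)/9 - 14*r*cos(3*r)/9 + 14*sin(3*r)/27 + 11*cos(3*r)/27 + C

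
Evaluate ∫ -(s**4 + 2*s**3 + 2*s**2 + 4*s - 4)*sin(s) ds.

s**4*cos(s) - 4*s**3*sin(s) + 2*s**3*cos(s) - 6*s**2*sin(s) - 10*s**2*cos(s) + 20*s*sin(s) - 8*s*cos(s) + 8*sin(s) + 16*cos(s) + C

Use integration by parts with u = s**4 + 2*s**3 + 2*s**2 + 4*s - 4, dv = -sin(s) ds, so v = cos(s).
Apply parts 4 times (tabular method): alternate signs, differentiate u down to 0, integrate dv up.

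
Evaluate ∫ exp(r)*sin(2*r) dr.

exp(r)*sin(2*r)/5 - 2*exp(r)*cos(2*r)/5 + C

Let I denote the integral. Integrate by parts with u = sin(2*r), dv = exp(r) dr, so v = exp(r): I = exp(r)*sin(2*r) − 2·∫ exp(r)*cos(2*r) dr.
Apply parts again with u = cos(2*r), dv = exp(r) dr: ∫ exp(r)*cos(2*r) dr = exp(r)*cos(2*r) + 2·I. Substituting back brings back I: I = exp(r)*sin(2*r) - 2*exp(r)*cos(2*r) − 4·I.
Solving for I: (1 + 4)·I equals the remaining terms, so I = (1/5)·(exp(r)*sin(2*r) - 2*exp(r)*cos(2*r)).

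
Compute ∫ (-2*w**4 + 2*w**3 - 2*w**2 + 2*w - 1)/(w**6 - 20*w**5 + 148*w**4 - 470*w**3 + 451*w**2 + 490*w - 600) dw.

-2221*log(w - 6)/70 + 579*log(w - 5)/32 + 409*log(w - 4)/30 - log(w - 1)/480 + log(w + 1)/280 - 347/(8*w - 40) + C

Factor the denominator: (w - 6)*(w - 5)**2*(w - 4)*(w - 1)*(w + 1).
Partial-fraction decomposition: 1/(280*(w + 1)) - 1/(480*(w - 1)) + 409/(30*(w - 4)) + 579/(32*(w - 5)) + 347/(8*(w - 5)**2) - 2221/(70*(w - 6)).
Integrate each term; A/(w−a) gives A·log|w−a|; A/(w−a)² gives −A/(w−a).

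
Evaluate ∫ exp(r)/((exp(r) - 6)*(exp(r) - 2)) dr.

Let u = e^r, du = e^r dr.
The integral becomes ∫ du/((u-6)(u-2)); decompose into partial fractions.

log(exp(r) - 6)/4 - log(exp(r) - 2)/4 + C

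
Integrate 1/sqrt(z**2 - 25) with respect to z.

log(z + sqrt(z**2 - 25)) + C

Substitute z = 5·sec(θ), so dz = 5·sec(θ)*tan(θ) dθ and the radical becomes sqrt(z**2 - 25) = 5·tan(θ) by the Pythagorean identity.
Integrate the resulting trig expression in θ, then back-substitute sec(θ) = z/5, tan(θ) = sqrt(z**2 - 25)/5 (absorbing any constant into C).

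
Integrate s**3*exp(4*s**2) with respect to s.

Let u = s², du = 2s ds; rewrite as (1/2)∫ u^1·exp(4u) du.
Now integrate by parts 1 time.

(4*s**2 - 1)*exp(4*s**2)/32 + C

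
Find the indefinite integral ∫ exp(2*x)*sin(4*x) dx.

Let I denote the integral. Integrate by parts with u = sin(4*x), dv = exp(2*x) dx, so v = exp(2*x)/2: I = exp(2*x)*sin(4*x)/2 − 2·∫ exp(2*x)*cos(4*x) dx.
Apply parts again with u = cos(4*x), dv = exp(2*x) dx: ∫ exp(2*x)*cos(4*x) dx = exp(2*x)*cos(4*x)/2 + 2·I. Substituting back brings back I: I = exp(2*x)*sin(4*x)/2 - exp(2*x)*cos(4*x) − 4·I.
Solving for I: (1 + 4)·I equals the remaining terms, so I = (1/5)·(exp(2*x)*sin(4*x)/2 - exp(2*x)*cos(4*x)).

exp(2*x)*sin(4*x)/10 - exp(2*x)*cos(4*x)/5 + C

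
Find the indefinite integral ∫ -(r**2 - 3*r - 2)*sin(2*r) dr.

Use integration by parts with u = r**2 - 3*r - 2, dv = -sin(2*r) dr, so v = cos(2*r)/2.
Apply parts 2 times (tabular method): alternate signs, differentiate u down to 0, integrate dv up.

r**2*cos(2*r)/2 - r*sin(2*r)/2 - 3*r*cos(2*r)/2 + 3*sin(2*r)/4 - 5*cos(2*r)/4 + C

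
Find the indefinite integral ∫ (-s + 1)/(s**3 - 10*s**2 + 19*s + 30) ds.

-5*log(s - 6)/7 + 2*log(s - 5)/3 + log(s + 1)/21 + C

Factor the denominator: (s - 6)*(s - 5)*(s + 1).
Partial-fraction decomposition: 1/(21*(s + 1)) + 2/(3*(s - 5)) - 5/(7*(s - 6)).
Integrate each term: A/(s−a) contributes A·log|s−a|.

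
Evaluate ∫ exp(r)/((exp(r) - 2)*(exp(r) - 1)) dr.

log(exp(r) - 2) - log(exp(r) - 1) + C

Let u = e^r, du = e^r dr.
The integral becomes ∫ du/((u-1)(u-2)); decompose into partial fractions.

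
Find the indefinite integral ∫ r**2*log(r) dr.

r**3*log(r)/3 - r**3/9 + C

Use integration by parts with u = log(r), dv = r**2 dr.
Then du = 1/r dr and v = r**3/3.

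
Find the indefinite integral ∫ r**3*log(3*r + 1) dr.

Use integration by parts with u = log(3*r + 1), dv = r**3 dr.
Then du = 3/(3*r + 1) dr and v = r**4/4.

r**4*log(3*r + 1)/4 - r**4/16 + r**3/36 - r**2/72 + r/108 - log(3*r + 1)/324 + C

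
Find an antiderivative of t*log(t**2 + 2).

t**2*log(t**2 + 2)/2 - t**2/2 + log(t**2 + 2) + C

Let u = t**2 + 2, so du = (2*t) dt.
The integral becomes (1/2)·∫ log(u) du; integrate by parts with u′=log(u), dv′=du.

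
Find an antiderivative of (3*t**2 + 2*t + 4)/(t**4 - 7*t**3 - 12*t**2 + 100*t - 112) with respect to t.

Factor the denominator: (t - 7)*(t - 2)**2*(t + 4).
Partial-fraction decomposition: -1/(9*(t + 4)) - 22/(45*(t - 2)) - 2/(3*(t - 2)**2) + 3/(5*(t - 7)).
Integrate each term; A/(t−a) gives A·log|t−a|; A/(t−a)² gives −A/(t−a).

3*log(t - 7)/5 - 22*log(t - 2)/45 - log(t + 4)/9 + 2/(3*t - 6) + C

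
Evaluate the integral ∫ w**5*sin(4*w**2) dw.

Let u = w², du = 2w dw; rewrite as (1/2)∫ u^2·sin(4u) du.
Now integrate by parts 2 times.

-w**4*cos(4*w**2)/8 + w**2*sin(4*w**2)/16 + cos(4*w**2)/64 + C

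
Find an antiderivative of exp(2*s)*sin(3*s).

2*exp(2*s)*sin(3*s)/13 - 3*exp(2*s)*cos(3*s)/13 + C

Let I denote the integral. Integrate by parts with u = sin(3*s), dv = exp(2*s) ds, so v = exp(2*s)/2: I = exp(2*s)*sin(3*s)/2 − (3/2)·∫ exp(2*s)*cos(3*s) ds.
Apply parts again with u = cos(3*s), dv = exp(2*s) ds: ∫ exp(2*s)*cos(3*s) ds = exp(2*s)*cos(3*s)/2 + (3/2)·I. Substituting back brings back I: I = exp(2*s)*sin(3*s)/2 - 3*exp(2*s)*cos(3*s)/4 − (9/4)·I.
Solving for I: (1 + 9/4)·I equals the remaining terms, so I = (4/13)·(exp(2*s)*sin(3*s)/2 - 3*exp(2*s)*cos(3*s)/4).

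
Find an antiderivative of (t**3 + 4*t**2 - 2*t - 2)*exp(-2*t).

(-4*t**3 - 22*t**2 - 14*t + 1)*exp(-2*t)/8 + C

Use integration by parts with u = t**3 + 4*t**2 - 2*t - 2, dv = exp(-2*t) dt, so v = -exp(-2*t)/2.
Apply parts 3 times (tabular method): alternate signs, differentiate u down to 0, integrate dv up.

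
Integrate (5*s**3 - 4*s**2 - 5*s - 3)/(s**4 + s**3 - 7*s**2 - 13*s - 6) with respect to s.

Factor the denominator: (s - 3)*(s + 1)**2*(s + 2).
Partial-fraction decomposition: 49/(5*(s + 2)) - 93/(16*(s + 1)) + 7/(4*(s + 1)**2) + 81/(80*(s - 3)).
Integrate each term; A/(s−a) gives A·log|s−a|; A/(s−a)² gives −A/(s−a).

81*log(s - 3)/80 - 93*log(s + 1)/16 + 49*log(s + 2)/5 - 7/(4*s + 4) + C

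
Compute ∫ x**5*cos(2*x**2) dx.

Let u = x², du = 2x dx; rewrite as (1/2)∫ u^2·cos(2u) du.
Now integrate by parts 2 times.

x**4*sin(2*x**2)/4 + x**2*cos(2*x**2)/4 - sin(2*x**2)/8 + C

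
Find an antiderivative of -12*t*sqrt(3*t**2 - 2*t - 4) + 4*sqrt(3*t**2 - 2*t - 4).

-4*(3*t**2 - 2*t - 4)**(3/2)/3 + C

Let u = 3*t**2 - 2*t - 4, so du = (6*t - 2) dt.
Rewriting, the integral becomes -2·∫ √u du = -2·(2/3)u^(3/2).
Substituting back, u = 3*t**2 - 2*t - 4.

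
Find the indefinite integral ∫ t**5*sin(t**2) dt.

-t**4*cos(t**2)/2 + t**2*sin(t**2) + cos(t**2) + C

Let u = t², du = 2t dt; rewrite as (1/2)∫ u^2·sin(1u) du.
Now integrate by parts 2 times.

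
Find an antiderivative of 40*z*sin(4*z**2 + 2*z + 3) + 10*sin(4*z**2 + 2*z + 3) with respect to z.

-5*cos(4*z**2 + 2*z + 3) + C

Let u = 4*z**2 + 2*z + 3, so du = (8*z + 2) dz.
Rewriting, the integral becomes 5·∫ sin(u) du = 5·-cos(u).
Substituting back, u = 4*z**2 + 2*z + 3.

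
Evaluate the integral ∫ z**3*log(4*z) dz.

z**4*(log(z) + 2*log(2))/4 - z**4/16 + C

Use integration by parts with u = log(4*z), dv = z**3 dz.
Then du = 1/z dz and v = z**4/4.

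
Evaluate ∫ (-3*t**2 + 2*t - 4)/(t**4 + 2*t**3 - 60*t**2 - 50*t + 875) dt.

Factor the denominator: (t - 5)**2*(t + 5)*(t + 7).
Partial-fraction decomposition: 55/(96*(t + 7)) - 89/(200*(t + 5)) - 307/(2400*(t - 5)) - 23/(40*(t - 5)**2).
Integrate each term; A/(t−a) gives A·log|t−a|; A/(t−a)² gives −A/(t−a).

-307*log(t - 5)/2400 - 89*log(t + 5)/200 + 55*log(t + 7)/96 + 23/(40*t - 200) + C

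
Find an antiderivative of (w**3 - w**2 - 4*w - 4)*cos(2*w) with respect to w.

Use integration by parts with u = w**3 - w**2 - 4*w - 4, dv = cos(2*w) dw, so v = sin(2*w)/2.
Apply parts 3 times (tabular method): alternate signs, differentiate u down to 0, integrate dv up.

w**3*sin(2*w)/2 - w**2*sin(2*w)/2 + 3*w**2*cos(2*w)/4 - 11*w*sin(2*w)/4 - w*cos(2*w)/2 - 7*sin(2*w)/4 - 11*cos(2*w)/8 + C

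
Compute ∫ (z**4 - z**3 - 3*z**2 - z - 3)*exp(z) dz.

Use integration by parts with u = z**4 - z**3 - 3*z**2 - z - 3, dv = exp(z) dz, so v = exp(z).
Apply parts 4 times (tabular method): alternate signs, differentiate u down to 0, integrate dv up.

(z**4 - 5*z**3 + 12*z**2 - 25*z + 22)*exp(z) + C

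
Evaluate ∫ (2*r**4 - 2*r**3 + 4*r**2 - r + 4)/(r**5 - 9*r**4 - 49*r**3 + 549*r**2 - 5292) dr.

Factor the denominator: (r - 7)*(r - 6)**2*(r + 3)*(r + 7).
Partial-fraction decomposition: 5695/(9464*(r + 7)) - 259/(3240*(r + 3)) - 401093/(13689*(r - 6)) - 2302/(117*(r - 6)**2) + 4309/(140*(r - 7)).
Integrate each term; A/(r−a) gives A·log|r−a|; A/(r−a)² gives −A/(r−a).

4309*log(r - 7)/140 - 401093*log(r - 6)/13689 - 259*log(r + 3)/3240 + 5695*log(r + 7)/9464 + 2302/(117*r - 702) + C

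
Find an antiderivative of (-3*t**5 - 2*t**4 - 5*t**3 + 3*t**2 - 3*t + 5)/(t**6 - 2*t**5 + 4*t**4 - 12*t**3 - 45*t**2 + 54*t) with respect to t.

Factor the denominator: t*(t - 3)*(t - 1)*(t + 2)*(t**2 + 9).
Partial-fraction decomposition: -(697*t + 2220)/(702*(t**2 + 9)) - 127/(390*(t + 2)) + 1/(12*(t - 1)) - 1003/(540*(t - 3)) + 5/(54*t).
Integrate each term; A/(t−a) gives A·log|t−a|; the (Bt+D)/(t²+p²) term gives a log and an atan.

5*log(t)/54 - 1003*log(t - 3)/540 + log(t - 1)/12 - 127*log(t + 2)/390 - 697*log(t**2 + 9)/1404 - 370*atan(t/3)/351 + C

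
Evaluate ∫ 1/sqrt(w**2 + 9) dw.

log(w + sqrt(w**2 + 9)) + C

Substitute w = 3·tan(θ), so dw = 3·sec(θ)^2 dθ and the radical becomes sqrt(w**2 + 9) = 3·sec(θ) by the Pythagorean identity.
Integrate the resulting trig expression in θ, then back-substitute tan(θ) = w/3, sec(θ) = sqrt(w**2 + 9)/3 (absorbing any constant into C).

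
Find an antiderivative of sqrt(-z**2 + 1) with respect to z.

z*sqrt(-z**2 + 1)/2 + asin(z)/2 + C

Substitute z = sin(θ), so dz = cos(θ) dθ and the radical becomes sqrt(-z**2 + 1) = cos(θ) by the Pythagorean identity.
Integrate the resulting trig expression in θ, then back-substitute θ = asin(z), sin(θ) = z, cos(θ) = sqrt(-z**2 + 1) (absorbing any constant into C).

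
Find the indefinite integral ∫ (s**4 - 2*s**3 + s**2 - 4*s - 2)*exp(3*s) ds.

(27*s**4 - 90*s**3 + 117*s**2 - 186*s + 8)*exp(3*s)/81 + C

Use integration by parts with u = s**4 - 2*s**3 + s**2 - 4*s - 2, dv = exp(3*s) ds, so v = exp(3*s)/3.
Apply parts 4 times (tabular method): alternate signs, differentiate u down to 0, integrate dv up.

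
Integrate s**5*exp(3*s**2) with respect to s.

Let u = s², du = 2s ds; rewrite as (1/2)∫ u^2·exp(3u) du.
Now integrate by parts 2 times.

(9*s**4 - 6*s**2 + 2)*exp(3*s**2)/54 + C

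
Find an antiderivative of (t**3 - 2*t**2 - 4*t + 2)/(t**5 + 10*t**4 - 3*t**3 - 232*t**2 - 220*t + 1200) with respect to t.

Factor the denominator: (t - 4)*(t - 2)*(t + 5)**2*(t + 6).
Partial-fraction decomposition: -131/(40*(t + 6)) + 1436/(441*(t + 5)) - 17/(7*(t + 5)**2) + 3/(392*(t - 2)) + 1/(90*(t - 4)).
Integrate each term; A/(t−a) gives A·log|t−a|; A/(t−a)² gives −A/(t−a).

log(t - 4)/90 + 3*log(t - 2)/392 + 1436*log(t + 5)/441 - 131*log(t + 6)/40 + 17/(7*t + 35) + C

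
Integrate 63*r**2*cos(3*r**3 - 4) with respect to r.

Let u = 3*r**3 - 4, so du = (9*r**2) dr.
Rewriting, the integral becomes 7·∫ cos(u) du = 7·sin(u).
Substituting back, u = 3*r**3 - 4.

7*sin(3*r**3 - 4) + C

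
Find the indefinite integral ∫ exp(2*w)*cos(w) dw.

exp(2*w)*sin(w)/5 + 2*exp(2*w)*cos(w)/5 + C

Let I denote the integral. Integrate by parts with u = cos(w), dv = exp(2*w) dw, so v = exp(2*w)/2: I = exp(2*w)*cos(w)/2 + (1/2)·∫ exp(2*w)*sin(w) dw.
Apply parts again with u = sin(w), dv = exp(2*w) dw: ∫ exp(2*w)*sin(w) dw = exp(2*w)*sin(w)/2 − (1/2)·I. Substituting back brings back I: I = exp(2*w)*sin(w)/4 + exp(2*w)*cos(w)/2 − (1/4)·I.
Solving for I: (1 + 1/4)·I equals the remaining terms, so I = (4/5)·(exp(2*w)*sin(w)/4 + exp(2*w)*cos(w)/2).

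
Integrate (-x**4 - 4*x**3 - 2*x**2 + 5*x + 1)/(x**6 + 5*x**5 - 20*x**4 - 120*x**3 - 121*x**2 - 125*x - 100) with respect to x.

-383*log(x - 5)/4680 + log(x + 1)/48 - log(x + 4)/9 + 199*log(x + 5)/1040 - log(x**2 + 1)/104 - 3*atan(x)/52 + C

Factor the denominator: (x - 5)*(x + 1)*(x + 4)*(x + 5)*(x**2 + 1).
Partial-fraction decomposition: -(x + 3)/(52*(x**2 + 1)) + 199/(1040*(x + 5)) - 1/(9*(x + 4)) + 1/(48*(x + 1)) - 383/(4680*(x - 5)).
Integrate each term; A/(x−a) gives A·log|x−a|; the (Bx+D)/(x²+p²) term gives a log and an atan.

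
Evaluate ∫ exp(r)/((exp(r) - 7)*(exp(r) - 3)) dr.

Let u = e^r, du = e^r dr.
The integral becomes ∫ du/((u-3)(u-7)); decompose into partial fractions.

log(exp(r) - 7)/4 - log(exp(r) - 3)/4 + C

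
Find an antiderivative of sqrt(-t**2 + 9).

Substitute t = 3·sin(θ), so dt = 3·cos(θ) dθ and the radical becomes sqrt(-t**2 + 9) = 3·cos(θ) by the Pythagorean identity.
Integrate the resulting trig expression in θ, then back-substitute θ = asin(t/3), sin(θ) = t/3, cos(θ) = sqrt(-t**2 + 9)/3 (absorbing any constant into C).

t*sqrt(-t**2 + 9)/2 + 9*asin(t/3)/2 + C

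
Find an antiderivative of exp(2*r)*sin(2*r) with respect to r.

Let I denote the integral. Integrate by parts with u = sin(2*r), dv = exp(2*r) dr, so v = exp(2*r)/2: I = exp(2*r)*sin(2*r)/2 − ∫ exp(2*r)*cos(2*r) dr.
Apply parts again with u = cos(2*r), dv = exp(2*r) dr: ∫ exp(2*r)*cos(2*r) dr = exp(2*r)*cos(2*r)/2 + I. Substituting back brings back I: I = exp(2*r)*sin(2*r)/2 - exp(2*r)*cos(2*r)/2 − I.
Solving for I: (1 + 1)·I equals the remaining terms, so I = (1/2)·(exp(2*r)*sin(2*r)/2 - exp(2*r)*cos(2*r)/2).

exp(2*r)*sin(2*r)/4 - exp(2*r)*cos(2*r)/4 + C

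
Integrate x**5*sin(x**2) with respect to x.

Let u = x², du = 2x dx; rewrite as (1/2)∫ u^2·sin(1u) du.
Now integrate by parts 2 times.

-x**4*cos(x**2)/2 + x**2*sin(x**2) + cos(x**2) + C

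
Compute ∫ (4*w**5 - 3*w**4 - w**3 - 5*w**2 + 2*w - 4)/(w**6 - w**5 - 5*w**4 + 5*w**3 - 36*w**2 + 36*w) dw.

Factor the denominator: w*(w - 3)*(w - 1)*(w + 3)*(w**2 + 4).
Partial-fraction decomposition: 2*(39*w + 19)/(65*(w**2 + 4)) + 1243/(936*(w + 3)) + 7/(40*(w - 1)) + 659/(468*(w - 3)) - 1/(9*w).
Integrate each term; A/(w−a) gives A·log|w−a|; the (Bw+D)/(w²+p²) term gives a log and an atan.

-log(w)/9 + 659*log(w - 3)/468 + 7*log(w - 1)/40 + 1243*log(w + 3)/936 + 3*log(w**2 + 4)/5 + 19*atan(w/2)/65 + C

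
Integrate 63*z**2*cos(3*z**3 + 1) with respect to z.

7*sin(3*z**3 + 1) + C

Let u = 3*z**3 + 1, so du = (9*z**2) dz.
Rewriting, the integral becomes 7·∫ cos(u) du = 7·sin(u).
Substituting back, u = 3*z**3 + 1.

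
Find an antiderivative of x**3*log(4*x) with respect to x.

Use integration by parts with u = log(4*x), dv = x**3 dx.
Then du = 1/x dx and v = x**4/4.

x**4*(log(x) + 2*log(2))/4 - x**4/16 + C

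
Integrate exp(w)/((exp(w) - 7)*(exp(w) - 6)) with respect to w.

log(exp(w) - 7) - log(exp(w) - 6) + C

Let u = e^w, du = e^w dw.
The integral becomes ∫ du/((u-6)(u-7)); decompose into partial fractions.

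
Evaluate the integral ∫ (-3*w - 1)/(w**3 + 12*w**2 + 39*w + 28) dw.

log(w + 1)/9 - 11*log(w + 4)/9 + 10*log(w + 7)/9 + C

Factor the denominator: (w + 1)*(w + 4)*(w + 7).
Partial-fraction decomposition: 10/(9*(w + 7)) - 11/(9*(w + 4)) + 1/(9*(w + 1)).
Integrate each term: A/(w−a) contributes A·log|w−a|.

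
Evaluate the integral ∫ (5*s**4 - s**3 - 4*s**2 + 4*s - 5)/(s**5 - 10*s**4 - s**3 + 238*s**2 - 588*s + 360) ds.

186419*log(s - 6)/48400 + 59*log(s - 2)/112 + log(s - 1)/150 + 3125*log(s + 5)/5082 - 6139/(220*s - 1320) + C

Factor the denominator: (s - 6)**2*(s - 2)*(s - 1)*(s + 5).
Partial-fraction decomposition: 3125/(5082*(s + 5)) + 1/(150*(s - 1)) + 59/(112*(s - 2)) + 186419/(48400*(s - 6)) + 6139/(220*(s - 6)**2).
Integrate each term; A/(s−a) gives A·log|s−a|; A/(s−a)² gives −A/(s−a).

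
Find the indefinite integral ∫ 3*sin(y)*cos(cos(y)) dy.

Let u = cos(y), so du = (-sin(y)) dy.
Rewriting, the integral becomes -3·∫ cos(u) du = -3·sin(u).
Substituting back, u = cos(y).

-3*sin(cos(y)) + C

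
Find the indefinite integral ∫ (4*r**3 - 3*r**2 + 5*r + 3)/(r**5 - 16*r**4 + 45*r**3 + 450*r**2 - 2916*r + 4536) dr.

1263*log(r - 7)/52 - 3445*log(r - 6)/144 - 11*log(r - 3)/36 - 37*log(r + 6)/624 + 263/(12*r - 72) + C

Factor the denominator: (r - 7)*(r - 6)**2*(r - 3)*(r + 6).
Partial-fraction decomposition: -37/(624*(r + 6)) - 11/(36*(r - 3)) - 3445/(144*(r - 6)) - 263/(12*(r - 6)**2) + 1263/(52*(r - 7)).
Integrate each term; A/(r−a) gives A·log|r−a|; A/(r−a)² gives −A/(r−a).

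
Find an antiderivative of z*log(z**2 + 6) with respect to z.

z**2*log(z**2 + 6)/2 - z**2/2 + 3*log(z**2 + 6) + C

Let u = z**2 + 6, so du = (2*z) dz.
The integral becomes (1/2)·∫ log(u) du; integrate by parts with u′=log(u), dv′=du.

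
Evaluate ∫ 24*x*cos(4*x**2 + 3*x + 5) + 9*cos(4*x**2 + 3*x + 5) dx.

Let u = 4*x**2 + 3*x + 5, so du = (8*x + 3) dx.
Rewriting, the integral becomes 3·∫ cos(u) du = 3·sin(u).
Substituting back, u = 4*x**2 + 3*x + 5.

3*sin(4*x**2 + 3*x + 5) + C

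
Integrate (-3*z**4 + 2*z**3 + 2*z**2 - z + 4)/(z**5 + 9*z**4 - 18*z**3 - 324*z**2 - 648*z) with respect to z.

-log(z)/162 - 1693*log(z - 6)/3888 - 272*log(z + 3)/243 - 1865*log(z + 6)/1296 - 2119/(108*z + 648) + C

Factor the denominator: z*(z - 6)*(z + 3)*(z + 6)**2.
Partial-fraction decomposition: -1865/(1296*(z + 6)) + 2119/(108*(z + 6)**2) - 272/(243*(z + 3)) - 1693/(3888*(z - 6)) - 1/(162*z).
Integrate each term; A/(z−a) gives A·log|z−a|; A/(z−a)² gives −A/(z−a).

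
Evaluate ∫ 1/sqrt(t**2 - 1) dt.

Substitute t = sec(θ), so dt = sec(θ)*tan(θ) dθ and the radical becomes sqrt(t**2 - 1) = tan(θ) by the Pythagorean identity.
Integrate the resulting trig expression in θ, then back-substitute sec(θ) = t, tan(θ) = sqrt(t**2 - 1) (absorbing any constant into C).

log(t + sqrt(t**2 - 1)) + C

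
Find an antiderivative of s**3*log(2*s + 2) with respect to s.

s**4*log(2*s + 2)/4 - s**4/16 + s**3/12 - s**2/8 + s/4 - log(s + 1)/4 + C

Use integration by parts with u = log(2*s + 2), dv = s**3 ds.
Then du = 2/(2*s + 2) ds and v = s**4/4.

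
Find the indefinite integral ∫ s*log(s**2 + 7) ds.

Let u = s**2 + 7, so du = (2*s) ds.
The integral becomes (1/2)·∫ log(u) du; integrate by parts with u′=log(u), dv′=du.

s**2*log(s**2 + 7)/2 - s**2/2 + 7*log(s**2 + 7)/2 + C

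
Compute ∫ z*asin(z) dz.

Use integration by parts with u = arcsin(z), dv = z dz.
Then du = 1/sqrt(-z**2 + 1) dz.

z**2*asin(z)/2 + z*sqrt(-z**2 + 1)/4 - asin(z)/4 + C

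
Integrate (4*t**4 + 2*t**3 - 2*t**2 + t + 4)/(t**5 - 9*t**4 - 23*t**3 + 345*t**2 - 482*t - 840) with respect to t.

Factor the denominator: (t - 7)*(t - 5)*(t - 4)*(t + 1)*(t + 6).
Partial-fraction decomposition: 2339/(3575*(t + 6)) - 1/(400*(t + 1)) + 188/(25*(t - 4)) - 903/(44*(t - 5)) + 3401/(208*(t - 7)).
Integrate each term: A/(t−a) contributes A·log|t−a|.

3401*log(t - 7)/208 - 903*log(t - 5)/44 + 188*log(t - 4)/25 - log(t + 1)/400 + 2339*log(t + 6)/3575 + C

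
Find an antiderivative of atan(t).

t*atan(t) - log(t**2 + 1)/2 + C

Use integration by parts with u = arctan(t), dv = dt.
Then du = 1/(t**2 + 1) dt.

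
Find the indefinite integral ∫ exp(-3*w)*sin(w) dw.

-3*exp(-3*w)*sin(w)/10 - exp(-3*w)*cos(w)/10 + C

Let I denote the integral. Integrate by parts with u = sin(w), dv = exp(-3*w) dw, so v = -exp(-3*w)/3: I = -exp(-3*w)*sin(w)/3 + (1/3)·∫ exp(-3*w)*cos(w) dw.
Apply parts again with u = cos(w), dv = exp(-3*w) dw: ∫ exp(-3*w)*cos(w) dw = -exp(-3*w)*cos(w)/3 − (1/3)·I. Substituting back brings back I: I = -exp(-3*w)*sin(w)/3 - exp(-3*w)*cos(w)/9 − (1/9)·I.
Solving for I: (1 + 1/9)·I equals the remaining terms, so I = (9/10)·(-exp(-3*w)*sin(w)/3 - exp(-3*w)*cos(w)/9).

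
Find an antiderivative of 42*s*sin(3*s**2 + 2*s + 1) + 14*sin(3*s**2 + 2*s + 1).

Let u = 3*s**2 + 2*s + 1, so du = (6*s + 2) ds.
Rewriting, the integral becomes 7·∫ sin(u) du = 7·-cos(u).
Substituting back, u = 3*s**2 + 2*s + 1.

-7*cos(3*s**2 + 2*s + 1) + C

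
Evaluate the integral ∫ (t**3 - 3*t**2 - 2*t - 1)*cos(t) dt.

Use integration by parts with u = t**3 - 3*t**2 - 2*t - 1, dv = cos(t) dt, so v = sin(t).
Apply parts 3 times (tabular method): alternate signs, differentiate u down to 0, integrate dv up.

t**3*sin(t) - 3*t**2*sin(t) + 3*t**2*cos(t) - 8*t*sin(t) - 6*t*cos(t) + 5*sin(t) - 8*cos(t) + C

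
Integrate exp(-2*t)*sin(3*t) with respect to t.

Let I denote the integral. Integrate by parts with u = sin(3*t), dv = exp(-2*t) dt, so v = -exp(-2*t)/2: I = -exp(-2*t)*sin(3*t)/2 + (3/2)·∫ exp(-2*t)*cos(3*t) dt.
Apply parts again with u = cos(3*t), dv = exp(-2*t) dt: ∫ exp(-2*t)*cos(3*t) dt = -exp(-2*t)*cos(3*t)/2 − (3/2)·I. Substituting back brings back I: I = -exp(-2*t)*sin(3*t)/2 - 3*exp(-2*t)*cos(3*t)/4 − (9/4)·I.
Solving for I: (1 + 9/4)·I equals the remaining terms, so I = (4/13)·(-exp(-2*t)*sin(3*t)/2 - 3*exp(-2*t)*cos(3*t)/4).

-2*exp(-2*t)*sin(3*t)/13 - 3*exp(-2*t)*cos(3*t)/13 + C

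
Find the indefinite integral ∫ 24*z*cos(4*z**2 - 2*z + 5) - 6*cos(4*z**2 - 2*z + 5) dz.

Let u = 4*z**2 - 2*z + 5, so du = (8*z - 2) dz.
Rewriting, the integral becomes 3·∫ cos(u) du = 3·sin(u).
Substituting back, u = 4*z**2 - 2*z + 5.

3*sin(4*z**2 - 2*z + 5) + C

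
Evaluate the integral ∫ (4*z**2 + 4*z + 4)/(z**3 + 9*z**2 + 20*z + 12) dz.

Factor the denominator: (z + 1)*(z + 2)*(z + 6).
Partial-fraction decomposition: 31/(5*(z + 6)) - 3/(z + 2) + 4/(5*(z + 1)).
Integrate each term: A/(z−a) contributes A·log|z−a|.

4*log(z + 1)/5 - 3*log(z + 2) + 31*log(z + 6)/5 + C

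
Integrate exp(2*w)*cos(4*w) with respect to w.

Let I denote the integral. Integrate by parts with u = cos(4*w), dv = exp(2*w) dw, so v = exp(2*w)/2: I = exp(2*w)*cos(4*w)/2 + 2·∫ exp(2*w)*sin(4*w) dw.
Apply parts again with u = sin(4*w), dv = exp(2*w) dw: ∫ exp(2*w)*sin(4*w) dw = exp(2*w)*sin(4*w)/2 − 2·I. Substituting back brings back I: I = exp(2*w)*sin(4*w) + exp(2*w)*cos(4*w)/2 − 4·I.
Solving for I: (1 + 4)·I equals the remaining terms, so I = (1/5)·(exp(2*w)*sin(4*w) + exp(2*w)*cos(4*w)/2).

exp(2*w)*sin(4*w)/5 + exp(2*w)*cos(4*w)/10 + C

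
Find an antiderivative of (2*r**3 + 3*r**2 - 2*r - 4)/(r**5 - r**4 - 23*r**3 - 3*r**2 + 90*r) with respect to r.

-2*log(r)/45 + 311*log(r - 5)/960 - 2*log(r - 2)/15 - 421*log(r + 3)/2880 - 5/(24*r + 72) + C

Factor the denominator: r*(r - 5)*(r - 2)*(r + 3)**2.
Partial-fraction decomposition: -421/(2880*(r + 3)) + 5/(24*(r + 3)**2) - 2/(15*(r - 2)) + 311/(960*(r - 5)) - 2/(45*r).
Integrate each term; A/(r−a) gives A·log|r−a|; A/(r−a)² gives −A/(r−a).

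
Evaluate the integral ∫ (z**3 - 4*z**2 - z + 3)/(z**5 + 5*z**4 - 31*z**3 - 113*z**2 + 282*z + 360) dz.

-log(z - 4)/450 + log(z - 3)/32 - log(z + 1)/400 + 217*log(z + 5)/288 - 39*log(z + 6)/50 + C

Factor the denominator: (z - 4)*(z - 3)*(z + 1)*(z + 5)*(z + 6).
Partial-fraction decomposition: -39/(50*(z + 6)) + 217/(288*(z + 5)) - 1/(400*(z + 1)) + 1/(32*(z - 3)) - 1/(450*(z - 4)).
Integrate each term: A/(z−a) contributes A·log|z−a|.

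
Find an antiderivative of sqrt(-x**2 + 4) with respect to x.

Substitute x = 2·sin(θ), so dx = 2·cos(θ) dθ and the radical becomes sqrt(-x**2 + 4) = 2·cos(θ) by the Pythagorean identity.
Integrate the resulting trig expression in θ, then back-substitute θ = asin(x/2), sin(θ) = x/2, cos(θ) = sqrt(-x**2 + 4)/2 (absorbing any constant into C).

x*sqrt(-x**2 + 4)/2 + 2*asin(x/2) + C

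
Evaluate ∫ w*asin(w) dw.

Use integration by parts with u = arcsin(w), dv = w dw.
Then du = 1/sqrt(-w**2 + 1) dw.

w**2*asin(w)/2 + w*sqrt(-w**2 + 1)/4 - asin(w)/4 + C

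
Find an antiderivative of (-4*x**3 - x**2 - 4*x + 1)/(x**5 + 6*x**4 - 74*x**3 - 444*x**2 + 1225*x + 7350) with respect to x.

-181*log(x - 7)/546 + 34*log(x - 5)/165 + 31*log(x + 5)/15 - 853*log(x + 6)/143 + 169*log(x + 7)/42 + C

Factor the denominator: (x - 7)*(x - 5)*(x + 5)*(x + 6)*(x + 7).
Partial-fraction decomposition: 169/(42*(x + 7)) - 853/(143*(x + 6)) + 31/(15*(x + 5)) + 34/(165*(x - 5)) - 181/(546*(x - 7)).
Integrate each term: A/(x−a) contributes A·log|x−a|.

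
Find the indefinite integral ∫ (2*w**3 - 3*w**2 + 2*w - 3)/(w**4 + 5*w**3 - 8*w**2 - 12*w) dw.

log(w)/4 + 5*log(w - 2)/48 - 2*log(w + 1)/3 + 37*log(w + 6)/16 + C

Factor the denominator: w*(w - 2)*(w + 1)*(w + 6).
Partial-fraction decomposition: 37/(16*(w + 6)) - 2/(3*(w + 1)) + 5/(48*(w - 2)) + 1/(4*w).
Integrate each term: A/(w−a) contributes A·log|w−a|.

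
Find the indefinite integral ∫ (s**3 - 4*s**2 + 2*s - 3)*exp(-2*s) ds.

(-4*s**3 + 10*s**2 + 2*s + 13)*exp(-2*s)/8 + C

Use integration by parts with u = s**3 - 4*s**2 + 2*s - 3, dv = exp(-2*s) ds, so v = -exp(-2*s)/2.
Apply parts 3 times (tabular method): alternate signs, differentiate u down to 0, integrate dv up.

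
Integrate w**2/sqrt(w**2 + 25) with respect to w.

Substitute w = 5·tan(θ), so dw = 5·sec(θ)^2 dθ and the radical becomes sqrt(w**2 + 25) = 5·sec(θ) by the Pythagorean identity.
Integrate the resulting trig expression in θ, then back-substitute tan(θ) = w/5, sec(θ) = sqrt(w**2 + 25)/5 (absorbing any constant into C).

w*sqrt(w**2 + 25)/2 - 25*log(w + sqrt(w**2 + 25))/2 + C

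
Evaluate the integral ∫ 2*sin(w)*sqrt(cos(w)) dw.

Let u = cos(w), so du = (-sin(w)) dw.
Rewriting, the integral becomes -2·∫ √u du = -2·(2/3)u^(3/2).
Substituting back, u = cos(w).

-4*cos(w)**(3/2)/3 + C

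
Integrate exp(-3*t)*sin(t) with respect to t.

Let I denote the integral. Integrate by parts with u = sin(t), dv = exp(-3*t) dt, so v = -exp(-3*t)/3: I = -exp(-3*t)*sin(t)/3 + (1/3)·∫ exp(-3*t)*cos(t) dt.
Apply parts again with u = cos(t), dv = exp(-3*t) dt: ∫ exp(-3*t)*cos(t) dt = -exp(-3*t)*cos(t)/3 − (1/3)·I. Substituting back brings back I: I = -exp(-3*t)*sin(t)/3 - exp(-3*t)*cos(t)/9 − (1/9)·I.
Solving for I: (1 + 1/9)·I equals the remaining terms, so I = (9/10)·(-exp(-3*t)*sin(t)/3 - exp(-3*t)*cos(t)/9).

-3*exp(-3*t)*sin(t)/10 - exp(-3*t)*cos(t)/10 + C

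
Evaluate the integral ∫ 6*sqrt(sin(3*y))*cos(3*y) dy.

Let u = sin(3*y), so du = (3*cos(3*y)) dy.
Rewriting, the integral becomes 2·∫ √u du = 2·(2/3)u^(3/2).
Substituting back, u = sin(3*y).

4*sin(3*y)**(3/2)/3 + C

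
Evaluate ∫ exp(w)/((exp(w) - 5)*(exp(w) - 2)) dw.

Let u = e^w, du = e^w dw.
The integral becomes ∫ du/((u-2)(u-5)); decompose into partial fractions.

log(exp(w) - 5)/3 - log(exp(w) - 2)/3 + C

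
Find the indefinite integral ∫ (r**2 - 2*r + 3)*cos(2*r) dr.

Use integration by parts with u = r**2 - 2*r + 3, dv = cos(2*r) dr, so v = sin(2*r)/2.
Apply parts 2 times (tabular method): alternate signs, differentiate u down to 0, integrate dv up.

r**2*sin(2*r)/2 - r*sin(2*r) + r*cos(2*r)/2 + 5*sin(2*r)/4 - cos(2*r)/2 + C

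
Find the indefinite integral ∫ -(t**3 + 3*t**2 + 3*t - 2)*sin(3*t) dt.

Use integration by parts with u = t**3 + 3*t**2 + 3*t - 2, dv = -sin(3*t) dt, so v = cos(3*t)/3.
Apply parts 3 times (tabular method): alternate signs, differentiate u down to 0, integrate dv up.

t**3*cos(3*t)/3 - t**2*sin(3*t)/3 + t**2*cos(3*t) - 2*t*sin(3*t)/3 + 7*t*cos(3*t)/9 - 7*sin(3*t)/27 - 8*cos(3*t)/9 + C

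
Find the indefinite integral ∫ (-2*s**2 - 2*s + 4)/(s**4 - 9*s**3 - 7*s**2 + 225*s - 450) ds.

Factor the denominator: (s - 6)*(s - 5)*(s - 3)*(s + 5).
Partial-fraction decomposition: 9/(220*(s + 5)) - 5/(12*(s - 3)) + 14/(5*(s - 5)) - 80/(33*(s - 6)).
Integrate each term: A/(s−a) contributes A·log|s−a|.

-80*log(s - 6)/33 + 14*log(s - 5)/5 - 5*log(s - 3)/12 + 9*log(s + 5)/220 + C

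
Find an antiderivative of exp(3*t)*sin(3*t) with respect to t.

exp(3*t)*sin(3*t)/6 - exp(3*t)*cos(3*t)/6 + C

Let I denote the integral. Integrate by parts with u = sin(3*t), dv = exp(3*t) dt, so v = exp(3*t)/3: I = exp(3*t)*sin(3*t)/3 − ∫ exp(3*t)*cos(3*t) dt.
Apply parts again with u = cos(3*t), dv = exp(3*t) dt: ∫ exp(3*t)*cos(3*t) dt = exp(3*t)*cos(3*t)/3 + I. Substituting back brings back I: I = exp(3*t)*sin(3*t)/3 - exp(3*t)*cos(3*t)/3 − I.
Solving for I: (1 + 1)·I equals the remaining terms, so I = (1/2)·(exp(3*t)*sin(3*t)/3 - exp(3*t)*cos(3*t)/3).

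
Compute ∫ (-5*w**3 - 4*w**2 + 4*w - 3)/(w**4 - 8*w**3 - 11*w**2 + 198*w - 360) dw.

-401*log(w - 6)/22 + 371*log(w - 4)/18 - 27*log(w - 3)/4 - 251*log(w + 5)/396 + C

Factor the denominator: (w - 6)*(w - 4)*(w - 3)*(w + 5).
Partial-fraction decomposition: -251/(396*(w + 5)) - 27/(4*(w - 3)) + 371/(18*(w - 4)) - 401/(22*(w - 6)).
Integrate each term: A/(w−a) contributes A·log|w−a|.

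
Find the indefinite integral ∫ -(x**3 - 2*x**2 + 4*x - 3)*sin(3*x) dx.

Use integration by parts with u = x**3 - 2*x**2 + 4*x - 3, dv = -sin(3*x) dx, so v = cos(3*x)/3.
Apply parts 3 times (tabular method): alternate signs, differentiate u down to 0, integrate dv up.

x**3*cos(3*x)/3 - x**2*sin(3*x)/3 - 2*x**2*cos(3*x)/3 + 4*x*sin(3*x)/9 + 10*x*cos(3*x)/9 - 10*sin(3*x)/27 - 23*cos(3*x)/27 + C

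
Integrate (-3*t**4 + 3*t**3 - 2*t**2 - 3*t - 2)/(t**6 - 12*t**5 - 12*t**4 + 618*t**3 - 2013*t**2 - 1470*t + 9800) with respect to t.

Factor the denominator: (t - 7)*(t - 5)**2*(t - 4)*(t + 2)*(t + 7).
Partial-fraction decomposition: 8311/(110880*(t + 7)) - 38/(6615*(t + 2)) + 311/(99*(t - 4)) + 13445/(14112*(t - 5)) + 1567/(168*(t - 5)**2) - 6295/(1512*(t - 7)).
Integrate each term; A/(t−a) gives A·log|t−a|; A/(t−a)² gives −A/(t−a).

-6295*log(t - 7)/1512 + 13445*log(t - 5)/14112 + 311*log(t - 4)/99 - 38*log(t + 2)/6615 + 8311*log(t + 7)/110880 - 1567/(168*t - 840) + C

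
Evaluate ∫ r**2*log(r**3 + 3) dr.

Let u = r**3 + 3, so du = (3*r**2) dr.
The integral becomes (1/3)·∫ log(u) du; integrate by parts with u′=log(u), dv′=du.

r**3*log(r**3 + 3)/3 - r**3/3 + log(r**3 + 3) + C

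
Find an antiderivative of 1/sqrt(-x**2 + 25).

asin(x/5) + C

Substitute x = 5·sin(θ), so dx = 5·cos(θ) dθ and the radical becomes sqrt(-x**2 + 25) = 5·cos(θ) by the Pythagorean identity.
Integrate the resulting trig expression in θ, then back-substitute θ = asin(x/5), sin(θ) = x/5, cos(θ) = sqrt(-x**2 + 25)/5 (absorbing any constant into C).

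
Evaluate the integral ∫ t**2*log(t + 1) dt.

t**3*log(t + 1)/3 - t**3/9 + t**2/6 - t/3 + log(t + 1)/3 + C

Use integration by parts with u = log(t + 1), dv = t**2 dt.
Then du = 1/(t + 1) dt and v = t**3/3.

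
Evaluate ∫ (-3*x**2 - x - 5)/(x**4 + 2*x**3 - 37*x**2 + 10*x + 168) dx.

-19*log(x - 4)/22 + 7*log(x - 3)/10 - log(x + 2)/10 + 29*log(x + 7)/110 + C

Factor the denominator: (x - 4)*(x - 3)*(x + 2)*(x + 7).
Partial-fraction decomposition: 29/(110*(x + 7)) - 1/(10*(x + 2)) + 7/(10*(x - 3)) - 19/(22*(x - 4)).
Integrate each term: A/(x−a) contributes A·log|x−a|.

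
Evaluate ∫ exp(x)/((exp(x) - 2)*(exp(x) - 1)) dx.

Let u = e^x, du = e^x dx.
The integral becomes ∫ du/((u-2)(u-1)); decompose into partial fractions.

log(exp(x) - 2) - log(exp(x) - 1) + C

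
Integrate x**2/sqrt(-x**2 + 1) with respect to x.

Substitute x = sin(θ), so dx = cos(θ) dθ and the radical becomes sqrt(-x**2 + 1) = cos(θ) by the Pythagorean identity.
Integrate the resulting trig expression in θ, then back-substitute θ = asin(x), sin(θ) = x, cos(θ) = sqrt(-x**2 + 1) (absorbing any constant into C).

-x*sqrt(-x**2 + 1)/2 + asin(x)/2 + C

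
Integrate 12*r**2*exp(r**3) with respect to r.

4*exp(r**3) + C

Let u = r**3, so du = (3*r**2) dr.
Rewriting, the integral becomes 4·∫ e^u du = 4·e^u.
Substituting back, u = r**3.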